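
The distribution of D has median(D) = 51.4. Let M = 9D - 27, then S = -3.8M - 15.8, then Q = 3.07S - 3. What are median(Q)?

median(M) = 9·51.4 + (-27) = 435.6.
median(S) = (-3.8)·435.6 + (-15.8) = -1671.08.
median(Q) = 3.07·(-1671.08) + (-3) = -5133.2156.

median(Q) = -5133.2156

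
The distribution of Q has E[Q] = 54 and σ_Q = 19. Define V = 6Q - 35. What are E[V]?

E[V] = 289

V = 6Q - 35 is linear with a = 6, b = -35.
E[V] = a·E[Q] + b = 6·54 + (-35) = 289.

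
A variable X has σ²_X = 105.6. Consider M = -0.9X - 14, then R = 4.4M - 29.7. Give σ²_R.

σ²_M = (-0.9)²·105.6 = 85.536.
σ²_R = 4.4²·85.536 = 1655.97696.

σ²_R = 1655.97696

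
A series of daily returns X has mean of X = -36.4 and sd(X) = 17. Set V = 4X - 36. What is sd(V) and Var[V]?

V = 4X - 36 is linear with a = 4, b = -36.
sd(V) = |a|·sd(X) = |4|·17 = 68.
Var[X] = 17² = 289.
Var[V] = a²·Var[X] = 4²·289 = 4624 (the additive constant -36 does not affect variance).

sd(V) = 68, Var[V] = 4624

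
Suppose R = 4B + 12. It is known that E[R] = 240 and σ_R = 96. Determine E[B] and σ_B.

E[B] = 57, σ_B = 24

From R = 4B + 12: E[R] = a·E[B] + b, so E[B] = (E[R] − b)/a = (240 − 12)/4 = 57.
σ_R = |a|·σ_B, so σ_B = 96/|4| = 24.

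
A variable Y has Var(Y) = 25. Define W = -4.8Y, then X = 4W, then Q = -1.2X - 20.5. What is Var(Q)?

Var(W) = (-4.8)²·25 = 576.
Var(X) = 4²·576 = 9216.
Var(Q) = (-1.2)²·9216 = 13271.04.

Var(Q) = 13271.04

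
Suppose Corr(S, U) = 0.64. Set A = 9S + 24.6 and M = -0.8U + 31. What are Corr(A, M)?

Corr(A, M) = -0.64

Linear rescalings preserve |correlation|; the slopes 9 and -0.8 have opposite signs, so the correlation flips sign: Corr(A, M) = −Corr(S, U) = -0.64.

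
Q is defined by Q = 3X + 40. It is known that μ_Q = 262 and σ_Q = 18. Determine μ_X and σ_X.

μ_X = 74, σ_X = 6

From Q = 3X + 40: μ_Q = a·μ_X + b, so μ_X = (μ_Q − b)/a = (262 − 40)/3 = 74.
σ_Q = |a|·σ_X, so σ_X = 18/|3| = 6.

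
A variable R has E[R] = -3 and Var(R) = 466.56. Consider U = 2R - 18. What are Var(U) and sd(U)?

U = 2R - 18 is linear with a = 2, b = -18.
Var(U) = a²·Var(R) = 2²·466.56 = 1866.24 (the additive constant -18 does not affect variance).
sd(R) = √466.56 = 21.6.
sd(U) = |a|·sd(R) = |2|·21.6 = 43.2.

Var(U) = 1866.24, sd(U) = 43.2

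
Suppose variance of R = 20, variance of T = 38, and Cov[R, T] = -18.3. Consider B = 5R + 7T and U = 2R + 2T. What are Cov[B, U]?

Cov[B, U] = 292.8

By bilinearity, Cov[B, U] = ac·variance of R + bd·variance of T + (ad+bc)·Cov[R, T], with a=5, b=7, c=2, d=2.
ac·variance of R = 5·2·20 = 200
bd·variance of T = 7·2·38 = 532
(ad+bc)·Cov[R, T] = (24)·(-18.3) = -439.2
Cov[B, U] = 200 + 532 + (-439.2) = 292.8.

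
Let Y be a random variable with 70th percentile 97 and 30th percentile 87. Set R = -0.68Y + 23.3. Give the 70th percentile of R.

Since a = -0.68 < 0 the transformation is decreasing, reversing order: the 70th percentile of R corresponds to the 30th percentile of Y.
So P_{70}(R) = a·P_{30}(Y) + b = (-0.68)·87 + 23.3 = -35.86.

70th percentile of R = -35.86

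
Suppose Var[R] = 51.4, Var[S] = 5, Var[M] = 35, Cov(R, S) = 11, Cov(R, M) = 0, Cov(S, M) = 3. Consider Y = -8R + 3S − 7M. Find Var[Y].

Var[Y] = a²·Var[R] + b²·Var[S] + c²·Var[M] + 2ab·Cov(R, S) + 2ac·Cov(R, M) + 2bc·Cov(S, M), with a = -8, b = 3, c = -7.
= 3289.6 + 45 + 1715 + (-528) + 0 + (-126)
= 4395.6.

Var[Y] = 4395.6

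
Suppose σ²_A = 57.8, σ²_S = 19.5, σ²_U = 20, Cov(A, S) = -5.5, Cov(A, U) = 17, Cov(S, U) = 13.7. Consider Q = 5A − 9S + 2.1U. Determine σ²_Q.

σ²_Q = 3446.84

σ²_Q = a²·σ²_A + b²·σ²_S + c²·σ²_U + 2ab·Cov(A, S) + 2ac·Cov(A, U) + 2bc·Cov(S, U), with a = 5, b = -9, c = 2.1.
= 1445 + 1579.5 + 88.2 + 495 + 357 + (-517.86)
= 3446.84.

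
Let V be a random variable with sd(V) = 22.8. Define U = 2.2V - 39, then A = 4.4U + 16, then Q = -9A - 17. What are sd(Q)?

sd(U) = |2.2|·22.8 = 50.16.
sd(A) = |4.4|·50.16 = 220.704.
sd(Q) = |-9|·220.704 = 1986.336.

sd(Q) = 1986.336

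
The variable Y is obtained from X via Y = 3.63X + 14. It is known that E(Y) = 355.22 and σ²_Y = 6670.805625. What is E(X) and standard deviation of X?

E(X) = 94, standard deviation of X = 22.5

From Y = 3.63X + 14: E(Y) = a·E(X) + b, so E(X) = (E(Y) − b)/a = (355.22 − 14)/3.63 = 94.
standard deviation of Y = √6670.805625 = 81.675.
standard deviation of Y = |a|·standard deviation of X, so standard deviation of X = 81.675/|3.63| = 22.5.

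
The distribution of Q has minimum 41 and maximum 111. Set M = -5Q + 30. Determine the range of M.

Range(M) = 350

Range of Q = 111 − 41 = 70.
Range(M) = |a|·Range(Q) = |-5|·70 = 350.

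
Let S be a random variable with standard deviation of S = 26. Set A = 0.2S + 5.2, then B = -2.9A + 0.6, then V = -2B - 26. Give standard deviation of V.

standard deviation of A = |0.2|·26 = 5.2.
standard deviation of B = |-2.9|·5.2 = 15.08.
standard deviation of V = |-2|·15.08 = 30.16.

standard deviation of V = 30.16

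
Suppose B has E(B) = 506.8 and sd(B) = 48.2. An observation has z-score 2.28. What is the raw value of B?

B = 616.696

B = E(B) + z·sd(B) = 506.8 + 2.28·48.2 = 616.696.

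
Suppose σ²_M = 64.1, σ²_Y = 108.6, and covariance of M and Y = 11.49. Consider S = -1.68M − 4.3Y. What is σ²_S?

σ²_S = 2354.93736

σ²_S = a²·σ²_M + b²·σ²_Y + 2ab·covariance of M and Y with a = -1.68, b = -4.3.
= (-1.68)²·64.1 + (-4.3)²·108.6 + 2·(-1.68)·(-4.3)·11.49
= 180.91584 + 2008.014 + 166.00752 = 2354.93736.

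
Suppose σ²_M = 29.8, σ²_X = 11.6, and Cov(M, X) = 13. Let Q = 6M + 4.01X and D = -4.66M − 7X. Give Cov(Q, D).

By bilinearity, Cov(Q, D) = ac·σ²_M + bd·σ²_X + (ad+bc)·Cov(M, X), with a=6, b=4.01, c=-4.66, d=-7.
ac·σ²_M = 6·(-4.66)·29.8 = -833.208
bd·σ²_X = 4.01·(-7)·11.6 = -325.612
(ad+bc)·Cov(M, X) = (-60.6866)·13 = -788.9258
Cov(Q, D) = -833.208 + (-325.612) + (-788.9258) = -1947.7458.

Cov(Q, D) = -1947.7458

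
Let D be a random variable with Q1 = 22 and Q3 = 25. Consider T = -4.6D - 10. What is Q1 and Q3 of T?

a = -4.6 < 0 reverses order: Q1(T) comes from Q3(D), Q3(T) from Q1(D).
Q1(T) = (-4.6)·25 + (-10) = -125; Q3(T) = (-4.6)·22 + (-10) = -111.2.

Q1(T) = -125, Q3(T) = -111.2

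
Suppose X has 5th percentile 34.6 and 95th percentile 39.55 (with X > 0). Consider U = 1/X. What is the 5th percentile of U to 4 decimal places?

1/X is decreasing on X > 0, so percentile order reverses: P_{5}(U) uses P_{95}(X) = 39.55.
P_{5}(U) = 1/39.55 ≈ 0.0253.

5th percentile of U = 0.0253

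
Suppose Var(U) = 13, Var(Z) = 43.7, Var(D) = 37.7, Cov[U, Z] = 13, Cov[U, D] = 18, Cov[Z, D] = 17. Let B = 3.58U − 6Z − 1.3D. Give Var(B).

Var(B) = a²·Var(U) + b²·Var(Z) + c²·Var(D) + 2ab·Cov[U, Z] + 2ac·Cov[U, D] + 2bc·Cov[Z, D], with a = 3.58, b = -6, c = -1.3.
= 166.6132 + 1573.2 + 63.713 + (-558.48) + (-167.544) + 265.2
= 1342.7022.

Var(B) = 1342.7022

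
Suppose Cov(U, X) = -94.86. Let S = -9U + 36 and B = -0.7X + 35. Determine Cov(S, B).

Cov(S, B) = a·c·Cov(U, X) = (-9)·(-0.7)·(-94.86) = -597.618. Additive constants drop out.

Cov(S, B) = -597.618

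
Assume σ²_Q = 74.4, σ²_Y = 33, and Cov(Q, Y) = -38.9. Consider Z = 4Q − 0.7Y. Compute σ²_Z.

σ²_Z = 1424.41

σ²_Z = a²·σ²_Q + b²·σ²_Y + 2ab·Cov(Q, Y) with a = 4, b = -0.7.
= 4²·74.4 + (-0.7)²·33 + 2·4·(-0.7)·(-38.9)
= 1190.4 + 16.17 + 217.84 = 1424.41.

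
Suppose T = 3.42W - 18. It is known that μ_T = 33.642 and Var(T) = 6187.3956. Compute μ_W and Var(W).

μ_W = 15.1, Var(W) = 529

From T = 3.42W - 18: μ_T = a·μ_W + b, so μ_W = (μ_T − b)/a = (33.642 − (-18))/3.42 = 15.1.
Var(T) = a²·Var(W), so Var(W) = 6187.3956/3.42² = 529.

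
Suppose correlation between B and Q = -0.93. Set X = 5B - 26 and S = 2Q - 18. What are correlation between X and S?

correlation between X and S = -0.93

Linear rescalings preserve correlation up to sign; here the slopes 5 and 2 have the same sign, so correlation between X and S = correlation between B and Q = -0.93.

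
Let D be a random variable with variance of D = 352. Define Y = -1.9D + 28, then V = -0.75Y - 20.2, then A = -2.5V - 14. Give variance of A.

variance of A = 4467.375

variance of Y = (-1.9)²·352 = 1270.72.
variance of V = (-0.75)²·1270.72 = 714.78.
variance of A = (-2.5)²·714.78 = 4467.375.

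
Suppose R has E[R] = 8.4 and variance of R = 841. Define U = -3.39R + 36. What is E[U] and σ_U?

E[U] = 7.524, σ_U = 98.31

U = -3.39R + 36 is linear with a = -3.39, b = 36.
E[U] = a·E[R] + b = (-3.39)·8.4 + 36 = 7.524.
σ_R = √841 = 29.
σ_U = |a|·σ_R = |-3.39|·29 = 98.31.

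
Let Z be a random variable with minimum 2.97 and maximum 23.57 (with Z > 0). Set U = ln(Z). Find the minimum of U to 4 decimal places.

min(U) = 1.0886

ln(Z) is increasing on this domain, so min(U) comes from min(Z) = 2.97: min(U) = ln(2.97) ≈ 1.0886.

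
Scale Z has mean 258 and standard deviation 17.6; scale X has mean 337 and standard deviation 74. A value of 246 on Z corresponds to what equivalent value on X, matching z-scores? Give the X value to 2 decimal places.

X = 286.55

z = (246 − 258)/17.6 ≈ -0.6818.
X = 337 + z·74 = 337 + (246 − 258)·74/17.6 ≈ 286.55.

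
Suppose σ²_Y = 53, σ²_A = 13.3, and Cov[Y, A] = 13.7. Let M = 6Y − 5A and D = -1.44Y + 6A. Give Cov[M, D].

Cov[M, D] = -265.08

By bilinearity, Cov[M, D] = ac·σ²_Y + bd·σ²_A + (ad+bc)·Cov[Y, A], with a=6, b=-5, c=-1.44, d=6.
ac·σ²_Y = 6·(-1.44)·53 = -457.92
bd·σ²_A = (-5)·6·13.3 = -399
(ad+bc)·Cov[Y, A] = (43.2)·13.7 = 591.84
Cov[M, D] = -457.92 + (-399) + 591.84 = -265.08.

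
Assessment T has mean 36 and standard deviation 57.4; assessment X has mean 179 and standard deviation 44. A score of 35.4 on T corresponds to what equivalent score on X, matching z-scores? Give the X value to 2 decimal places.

X = 178.54

z = (35.4 − 36)/57.4 ≈ -0.0105.
X = 179 + z·44 = 179 + (35.4 − 36)·44/57.4 ≈ 178.54.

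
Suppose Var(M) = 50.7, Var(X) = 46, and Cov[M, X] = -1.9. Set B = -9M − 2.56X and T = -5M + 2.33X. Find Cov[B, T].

By bilinearity, Cov[B, T] = ac·Var(M) + bd·Var(X) + (ad+bc)·Cov[M, X], with a=-9, b=-2.56, c=-5, d=2.33.
ac·Var(M) = (-9)·(-5)·50.7 = 2281.5
bd·Var(X) = (-2.56)·2.33·46 = -274.3808
(ad+bc)·Cov[M, X] = (-8.17)·(-1.9) = 15.523
Cov[B, T] = 2281.5 + (-274.3808) + 15.523 = 2022.6422.

Cov[B, T] = 2022.6422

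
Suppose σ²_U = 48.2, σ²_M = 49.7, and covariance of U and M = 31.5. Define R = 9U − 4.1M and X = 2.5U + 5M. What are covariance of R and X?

covariance of R and X = 1160.275

By bilinearity, covariance of R and X = ac·σ²_U + bd·σ²_M + (ad+bc)·covariance of U and M, with a=9, b=-4.1, c=2.5, d=5.
ac·σ²_U = 9·2.5·48.2 = 1084.5
bd·σ²_M = (-4.1)·5·49.7 = -1018.85
(ad+bc)·covariance of U and M = (34.75)·31.5 = 1094.625
covariance of R and X = 1084.5 + (-1018.85) + 1094.625 = 1160.275.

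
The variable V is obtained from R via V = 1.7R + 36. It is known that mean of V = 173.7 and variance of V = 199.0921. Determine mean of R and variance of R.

From V = 1.7R + 36: mean of V = a·mean of R + b, so mean of R = (mean of V − b)/a = (173.7 − 36)/1.7 = 81.
variance of V = a²·variance of R, so variance of R = 199.0921/1.7² = 68.89.

mean of R = 81, variance of R = 68.89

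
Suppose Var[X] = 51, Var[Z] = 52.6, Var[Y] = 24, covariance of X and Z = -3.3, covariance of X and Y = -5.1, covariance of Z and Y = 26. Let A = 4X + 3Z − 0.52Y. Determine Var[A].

Var[A] = a²·Var[X] + b²·Var[Z] + c²·Var[Y] + 2ab·covariance of X and Z + 2ac·covariance of X and Y + 2bc·covariance of Z and Y, with a = 4, b = 3, c = -0.52.
= 816 + 473.4 + 6.4896 + (-79.2) + 21.216 + (-81.12)
= 1156.7856.

Var[A] = 1156.7856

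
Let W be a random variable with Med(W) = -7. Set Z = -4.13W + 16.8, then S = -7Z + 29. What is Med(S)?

Med(S) = -290.97

Med(Z) = (-4.13)·(-7) + 16.8 = 45.71.
Med(S) = (-7)·45.71 + 29 = -290.97.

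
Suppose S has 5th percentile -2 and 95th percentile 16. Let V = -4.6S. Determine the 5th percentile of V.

5th percentile of V = -73.6

Since a = -4.6 < 0 the transformation is decreasing, reversing order: the 5th percentile of V corresponds to the 95th percentile of S.
So P_{5}(V) = a·P_{95}(S) + b = (-4.6)·16 = -73.6.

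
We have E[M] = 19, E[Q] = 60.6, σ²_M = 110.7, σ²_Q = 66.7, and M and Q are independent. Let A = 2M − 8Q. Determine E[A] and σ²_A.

E[A] = 2·E[M] + (-8)·E[Q] = 2·19 + (-8)·60.6 = -446.8.
σ²_A = a²·σ²_M + b²·σ²_Q + 2ab·covariance of M and Q with a = 2, b = -8.
Independence gives covariance of M and Q = 0.
= 2²·110.7 + (-8)²·66.7 + 2·2·(-8)·0
= 442.8 + 4268.8 + 0 = 4711.6.

E[A] = -446.8, σ²_A = 4711.6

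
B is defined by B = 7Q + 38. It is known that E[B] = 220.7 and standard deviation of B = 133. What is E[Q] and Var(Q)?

E[Q] = 26.1, Var(Q) = 361

From B = 7Q + 38: E[B] = a·E[Q] + b, so E[Q] = (E[B] − b)/a = (220.7 − 38)/7 = 26.1.
Var(B) = 133² = 17689.
Var(B) = a²·Var(Q), so Var(Q) = 17689/7² = 361.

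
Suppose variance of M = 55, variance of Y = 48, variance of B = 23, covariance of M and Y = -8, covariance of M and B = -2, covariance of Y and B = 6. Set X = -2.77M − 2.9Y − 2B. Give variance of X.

variance of X = a²·variance of M + b²·variance of Y + c²·variance of B + 2ab·covariance of M and Y + 2ac·covariance of M and B + 2bc·covariance of Y and B, with a = -2.77, b = -2.9, c = -2.
= 422.0095 + 403.68 + 92 + (-128.528) + (-22.16) + 69.6
= 836.6015.

variance of X = 836.6015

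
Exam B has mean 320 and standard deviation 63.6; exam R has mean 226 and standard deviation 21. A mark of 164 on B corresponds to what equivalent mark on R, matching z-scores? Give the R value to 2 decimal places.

z = (164 − 320)/63.6 ≈ -2.4528.
R = 226 + z·21 = 226 + (164 − 320)·21/63.6 ≈ 174.49.

R = 174.49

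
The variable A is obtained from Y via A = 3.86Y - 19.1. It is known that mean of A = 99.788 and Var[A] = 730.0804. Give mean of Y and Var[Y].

mean of Y = 30.8, Var[Y] = 49

From A = 3.86Y - 19.1: mean of A = a·mean of Y + b, so mean of Y = (mean of A − b)/a = (99.788 − (-19.1))/3.86 = 30.8.
Var[A] = a²·Var[Y], so Var[Y] = 730.0804/3.86² = 49.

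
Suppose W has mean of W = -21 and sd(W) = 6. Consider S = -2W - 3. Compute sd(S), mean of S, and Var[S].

sd(S) = 12, mean of S = 39, Var[S] = 144

S = -2W - 3 is linear with a = -2, b = -3.
sd(S) = |a|·sd(W) = |-2|·6 = 12.
mean of S = a·mean of W + b = (-2)·(-21) + (-3) = 39.
Var[W] = 6² = 36.
Var[S] = a²·Var[W] = (-2)²·36 = 144 (the additive constant -3 does not affect variance).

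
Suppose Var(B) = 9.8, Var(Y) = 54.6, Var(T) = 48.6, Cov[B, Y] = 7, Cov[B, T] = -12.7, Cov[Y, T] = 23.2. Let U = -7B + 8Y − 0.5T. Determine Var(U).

Var(U) = 2928.25

Var(U) = a²·Var(B) + b²·Var(Y) + c²·Var(T) + 2ab·Cov[B, Y] + 2ac·Cov[B, T] + 2bc·Cov[Y, T], with a = -7, b = 8, c = -0.5.
= 480.2 + 3494.4 + 12.15 + (-784) + (-88.9) + (-185.6)
= 2928.25.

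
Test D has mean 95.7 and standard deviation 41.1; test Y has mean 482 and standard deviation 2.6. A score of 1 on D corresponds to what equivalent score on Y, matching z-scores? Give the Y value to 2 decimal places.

z = (1 − 95.7)/41.1 ≈ -2.3041.
Y = 482 + z·2.6 = 482 + (1 − 95.7)·2.6/41.1 ≈ 476.01.

Y = 476.01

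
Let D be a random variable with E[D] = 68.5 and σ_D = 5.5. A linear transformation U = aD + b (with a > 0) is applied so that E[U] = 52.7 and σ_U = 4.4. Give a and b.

a = 0.8, b = -2.1

σ_U = a·σ_D (a > 0), so a = 4.4/5.5 = 0.8.
E[U] = a·E[D] + b, so b = 52.7 − 0.8·68.5 = -2.1.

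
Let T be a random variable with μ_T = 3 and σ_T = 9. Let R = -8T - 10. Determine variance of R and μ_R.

R = -8T - 10 is linear with a = -8, b = -10.
variance of T = 9² = 81.
variance of R = a²·variance of T = (-8)²·81 = 5184 (the additive constant -10 does not affect variance).
μ_R = a·μ_T + b = (-8)·3 + (-10) = -34.

variance of R = 5184, μ_R = -34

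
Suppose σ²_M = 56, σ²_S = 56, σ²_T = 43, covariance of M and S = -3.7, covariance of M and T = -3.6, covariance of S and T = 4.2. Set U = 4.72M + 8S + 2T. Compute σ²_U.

σ²_U = 4790.5984

σ²_U = a²·σ²_M + b²·σ²_S + c²·σ²_T + 2ab·covariance of M and S + 2ac·covariance of M and T + 2bc·covariance of S and T, with a = 4.72, b = 8, c = 2.
= 1247.5904 + 3584 + 172 + (-279.424) + (-67.968) + 134.4
= 4790.5984.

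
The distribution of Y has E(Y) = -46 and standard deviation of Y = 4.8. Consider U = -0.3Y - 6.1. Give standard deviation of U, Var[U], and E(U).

U = -0.3Y - 6.1 is linear with a = -0.3, b = -6.1.
standard deviation of U = |a|·standard deviation of Y = |-0.3|·4.8 = 1.44.
Var[Y] = 4.8² = 23.04.
Var[U] = a²·Var[Y] = (-0.3)²·23.04 = 2.0736 (the additive constant -6.1 does not affect variance).
E(U) = a·E(Y) + b = (-0.3)·(-46) + (-6.1) = 7.7.

standard deviation of U = 1.44, Var[U] = 2.0736, E(U) = 7.7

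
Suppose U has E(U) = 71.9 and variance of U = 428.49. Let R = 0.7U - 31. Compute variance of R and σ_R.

R = 0.7U - 31 is linear with a = 0.7, b = -31.
variance of R = a²·variance of U = 0.7²·428.49 = 209.9601 (the additive constant -31 does not affect variance).
σ_U = √428.49 = 20.7.
σ_R = |a|·σ_U = |0.7|·20.7 = 14.49.

variance of R = 209.9601, σ_R = 14.49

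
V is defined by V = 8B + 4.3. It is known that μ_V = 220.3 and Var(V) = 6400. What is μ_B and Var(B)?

From V = 8B + 4.3: μ_V = a·μ_B + b, so μ_B = (μ_V − b)/a = (220.3 − 4.3)/8 = 27.
Var(V) = a²·Var(B), so Var(B) = 6400/8² = 100.

μ_B = 27, Var(B) = 100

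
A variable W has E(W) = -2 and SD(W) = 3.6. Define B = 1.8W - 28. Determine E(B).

E(B) = -31.6

B = 1.8W - 28 is linear with a = 1.8, b = -28.
E(B) = a·E(W) + b = 1.8·(-2) + (-28) = -31.6.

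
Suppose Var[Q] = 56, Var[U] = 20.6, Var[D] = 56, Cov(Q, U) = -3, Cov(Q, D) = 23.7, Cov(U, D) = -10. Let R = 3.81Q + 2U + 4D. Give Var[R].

Var[R] = a²·Var[Q] + b²·Var[U] + c²·Var[D] + 2ab·Cov(Q, U) + 2ac·Cov(Q, D) + 2bc·Cov(U, D), with a = 3.81, b = 2, c = 4.
= 812.9016 + 82.4 + 896 + (-45.72) + 722.376 + (-160)
= 2307.9576.

Var[R] = 2307.9576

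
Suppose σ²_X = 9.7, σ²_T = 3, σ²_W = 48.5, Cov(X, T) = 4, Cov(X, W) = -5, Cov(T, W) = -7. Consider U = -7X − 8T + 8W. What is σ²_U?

σ²_U = 5675.3

σ²_U = a²·σ²_X + b²·σ²_T + c²·σ²_W + 2ab·Cov(X, T) + 2ac·Cov(X, W) + 2bc·Cov(T, W), with a = -7, b = -8, c = 8.
= 475.3 + 192 + 3104 + 448 + 560 + 896
= 5675.3.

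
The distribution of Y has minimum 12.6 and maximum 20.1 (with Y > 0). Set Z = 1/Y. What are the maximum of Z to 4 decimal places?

1/Y is decreasing on this domain, so max(Z) comes from min(Y) = 12.6: max(Z) = 1/(12.6) ≈ 0.0794.

max(Z) = 0.0794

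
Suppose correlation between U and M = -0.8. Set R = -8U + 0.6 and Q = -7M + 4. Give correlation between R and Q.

correlation between R and Q = -0.8

Linear rescalings preserve correlation up to sign; here the slopes -8 and -7 have the same sign, so correlation between R and Q = correlation between U and M = -0.8.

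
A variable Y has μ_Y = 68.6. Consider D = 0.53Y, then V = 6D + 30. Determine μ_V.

μ_D = 0.53·68.6 = 36.358.
μ_V = 6·36.358 + 30 = 248.148.

μ_V = 248.148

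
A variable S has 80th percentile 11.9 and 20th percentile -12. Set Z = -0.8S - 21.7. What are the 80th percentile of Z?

80th percentile of Z = -12.1

Since a = -0.8 < 0 the transformation is decreasing, reversing order: the 80th percentile of Z corresponds to the 20th percentile of S.
So P_{80}(Z) = a·P_{20}(S) + b = (-0.8)·(-12) + (-21.7) = -12.1.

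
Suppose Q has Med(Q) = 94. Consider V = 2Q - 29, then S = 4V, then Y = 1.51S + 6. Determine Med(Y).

Med(Y) = 966.36

Med(V) = 2·94 + (-29) = 159.
Med(S) = 4·159 = 636.
Med(Y) = 1.51·636 + 6 = 966.36.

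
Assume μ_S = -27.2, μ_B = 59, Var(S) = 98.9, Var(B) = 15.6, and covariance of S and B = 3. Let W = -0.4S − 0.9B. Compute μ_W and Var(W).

μ_W = (-0.4)·μ_S + (-0.9)·μ_B = (-0.4)·(-27.2) + (-0.9)·59 = -42.22.
Var(W) = a²·Var(S) + b²·Var(B) + 2ab·covariance of S and B with a = -0.4, b = -0.9.
= (-0.4)²·98.9 + (-0.9)²·15.6 + 2·(-0.4)·(-0.9)·3
= 15.824 + 12.636 + 2.16 = 30.62.

μ_W = -42.22, Var(W) = 30.62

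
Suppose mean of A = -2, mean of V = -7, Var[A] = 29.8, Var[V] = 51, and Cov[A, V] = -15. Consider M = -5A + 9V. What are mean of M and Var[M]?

mean of M = (-5)·mean of A + 9·mean of V = (-5)·(-2) + 9·(-7) = -53.
Var[M] = a²·Var[A] + b²·Var[V] + 2ab·Cov[A, V] with a = -5, b = 9.
= (-5)²·29.8 + 9²·51 + 2·(-5)·9·(-15)
= 745 + 4131 + 1350 = 6226.

mean of M = -53, Var[M] = 6226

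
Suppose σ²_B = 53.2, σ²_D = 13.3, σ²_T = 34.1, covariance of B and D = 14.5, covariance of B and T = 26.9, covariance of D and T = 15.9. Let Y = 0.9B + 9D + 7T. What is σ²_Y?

σ²_Y = a²·σ²_B + b²·σ²_D + c²·σ²_T + 2ab·covariance of B and D + 2ac·covariance of B and T + 2bc·covariance of D and T, with a = 0.9, b = 9, c = 7.
= 43.092 + 1077.3 + 1670.9 + 234.9 + 338.94 + 2003.4
= 5368.532.

σ²_Y = 5368.532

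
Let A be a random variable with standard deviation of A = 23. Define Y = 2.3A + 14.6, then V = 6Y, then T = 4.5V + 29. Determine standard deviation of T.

standard deviation of T = 1428.3

standard deviation of Y = |2.3|·23 = 52.9.
standard deviation of V = |6|·52.9 = 317.4.
standard deviation of T = |4.5|·317.4 = 1428.3.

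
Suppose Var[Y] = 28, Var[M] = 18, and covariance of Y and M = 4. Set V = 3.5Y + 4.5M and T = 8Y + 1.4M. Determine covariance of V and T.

By bilinearity, covariance of V and T = ac·Var[Y] + bd·Var[M] + (ad+bc)·covariance of Y and M, with a=3.5, b=4.5, c=8, d=1.4.
ac·Var[Y] = 3.5·8·28 = 784
bd·Var[M] = 4.5·1.4·18 = 113.4
(ad+bc)·covariance of Y and M = (40.9)·4 = 163.6
covariance of V and T = 784 + 113.4 + 163.6 = 1061.

covariance of V and T = 1061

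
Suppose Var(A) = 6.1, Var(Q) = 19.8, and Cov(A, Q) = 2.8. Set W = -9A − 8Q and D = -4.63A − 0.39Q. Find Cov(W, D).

By bilinearity, Cov(W, D) = ac·Var(A) + bd·Var(Q) + (ad+bc)·Cov(A, Q), with a=-9, b=-8, c=-4.63, d=-0.39.
ac·Var(A) = (-9)·(-4.63)·6.1 = 254.187
bd·Var(Q) = (-8)·(-0.39)·19.8 = 61.776
(ad+bc)·Cov(A, Q) = (40.55)·2.8 = 113.54
Cov(W, D) = 254.187 + 61.776 + 113.54 = 429.503.

Cov(W, D) = 429.503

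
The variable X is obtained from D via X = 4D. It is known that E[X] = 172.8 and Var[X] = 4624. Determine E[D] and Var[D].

E[D] = 43.2, Var[D] = 289

From X = 4D: E[X] = a·E[D] + b, so E[D] = (E[X] − b)/a = (172.8 − 0)/4 = 43.2.
Var[X] = a²·Var[D], so Var[D] = 4624/4² = 289.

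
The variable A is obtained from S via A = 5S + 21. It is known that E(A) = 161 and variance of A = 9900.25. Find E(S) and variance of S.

E(S) = 28, variance of S = 396.01

From A = 5S + 21: E(A) = a·E(S) + b, so E(S) = (E(A) − b)/a = (161 − 21)/5 = 28.
variance of A = a²·variance of S, so variance of S = 9900.25/5² = 396.01.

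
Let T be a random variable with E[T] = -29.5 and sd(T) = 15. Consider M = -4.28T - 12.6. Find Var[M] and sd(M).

Var[M] = 4121.64, sd(M) = 64.2

M = -4.28T - 12.6 is linear with a = -4.28, b = -12.6.
Var[T] = 15² = 225.
Var[M] = a²·Var[T] = (-4.28)²·225 = 4121.64 (the additive constant -12.6 does not affect variance).
sd(M) = |a|·sd(T) = |-4.28|·15 = 64.2.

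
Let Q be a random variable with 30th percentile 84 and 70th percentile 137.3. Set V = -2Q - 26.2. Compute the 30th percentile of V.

30th percentile of V = -300.8

Since a = -2 < 0 the transformation is decreasing, reversing order: the 30th percentile of V corresponds to the 70th percentile of Q.
So P_{30}(V) = a·P_{70}(Q) + b = (-2)·137.3 + (-26.2) = -300.8.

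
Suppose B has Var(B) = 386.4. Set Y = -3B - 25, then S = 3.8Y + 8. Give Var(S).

Var(S) = 50216.544

Var(Y) = (-3)²·386.4 = 3477.6.
Var(S) = 3.8²·3477.6 = 50216.544.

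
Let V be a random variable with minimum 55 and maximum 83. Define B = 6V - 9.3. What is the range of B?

Range(B) = 168

Range of V = 83 − 55 = 28.
Range(B) = |a|·Range(V) = |6|·28 = 168.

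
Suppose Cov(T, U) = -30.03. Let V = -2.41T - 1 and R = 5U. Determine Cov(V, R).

Cov(V, R) = 361.8615

Cov(V, R) = a·c·Cov(T, U) = (-2.41)·5·(-30.03) = 361.8615. Additive constants drop out.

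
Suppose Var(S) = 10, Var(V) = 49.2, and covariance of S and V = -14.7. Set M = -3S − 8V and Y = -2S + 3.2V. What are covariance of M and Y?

covariance of M and Y = -1293.6

By bilinearity, covariance of M and Y = ac·Var(S) + bd·Var(V) + (ad+bc)·covariance of S and V, with a=-3, b=-8, c=-2, d=3.2.
ac·Var(S) = (-3)·(-2)·10 = 60
bd·Var(V) = (-8)·3.2·49.2 = -1259.52
(ad+bc)·covariance of S and V = (6.4)·(-14.7) = -94.08
covariance of M and Y = 60 + (-1259.52) + (-94.08) = -1293.6.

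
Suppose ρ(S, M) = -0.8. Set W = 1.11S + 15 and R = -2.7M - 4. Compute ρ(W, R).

ρ(W, R) = 0.8

Linear rescalings preserve |correlation|; the slopes 1.11 and -2.7 have opposite signs, so the correlation flips sign: ρ(W, R) = −ρ(S, M) = 0.8.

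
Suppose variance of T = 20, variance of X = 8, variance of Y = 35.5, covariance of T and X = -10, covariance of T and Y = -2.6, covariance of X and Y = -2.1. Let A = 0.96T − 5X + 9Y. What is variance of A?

variance of A = a²·variance of T + b²·variance of X + c²·variance of Y + 2ab·covariance of T and X + 2ac·covariance of T and Y + 2bc·covariance of X and Y, with a = 0.96, b = -5, c = 9.
= 18.432 + 200 + 2875.5 + 96 + (-44.928) + 189
= 3334.004.

variance of A = 3334.004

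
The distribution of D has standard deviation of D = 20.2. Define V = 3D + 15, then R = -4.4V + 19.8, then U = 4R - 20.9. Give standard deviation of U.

standard deviation of U = 1066.56

standard deviation of V = |3|·20.2 = 60.6.
standard deviation of R = |-4.4|·60.6 = 266.64.
standard deviation of U = |4|·266.64 = 1066.56.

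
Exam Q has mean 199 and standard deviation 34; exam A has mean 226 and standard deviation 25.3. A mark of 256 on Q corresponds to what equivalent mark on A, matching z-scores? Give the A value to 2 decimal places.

A = 268.41

z = (256 − 199)/34 ≈ 1.6765.
A = 226 + z·25.3 = 226 + (256 − 199)·25.3/34 ≈ 268.41.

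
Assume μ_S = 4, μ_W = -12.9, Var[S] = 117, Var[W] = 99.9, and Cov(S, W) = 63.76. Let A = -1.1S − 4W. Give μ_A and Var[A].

μ_A = 47.2, Var[A] = 2301.058

μ_A = (-1.1)·μ_S + (-4)·μ_W = (-1.1)·4 + (-4)·(-12.9) = 47.2.
Var[A] = a²·Var[S] + b²·Var[W] + 2ab·Cov(S, W) with a = -1.1, b = -4.
= (-1.1)²·117 + (-4)²·99.9 + 2·(-1.1)·(-4)·63.76
= 141.57 + 1598.4 + 561.088 = 2301.058.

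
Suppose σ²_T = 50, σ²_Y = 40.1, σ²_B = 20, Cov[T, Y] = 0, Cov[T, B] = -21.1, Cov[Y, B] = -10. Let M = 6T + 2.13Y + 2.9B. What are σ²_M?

σ²_M = a²·σ²_T + b²·σ²_Y + c²·σ²_B + 2ab·Cov[T, Y] + 2ac·Cov[T, B] + 2bc·Cov[Y, B], with a = 6, b = 2.13, c = 2.9.
= 1800 + 181.92969 + 168.2 + 0 + (-734.28) + (-123.54)
= 1292.30969.

σ²_M = 1292.30969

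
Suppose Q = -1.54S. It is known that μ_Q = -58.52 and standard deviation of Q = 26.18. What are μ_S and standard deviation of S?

μ_S = 38, standard deviation of S = 17

From Q = -1.54S: μ_Q = a·μ_S + b, so μ_S = (μ_Q − b)/a = (-58.52 − 0)/(-1.54) = 38.
standard deviation of Q = |a|·standard deviation of S, so standard deviation of S = 26.18/|-1.54| = 17.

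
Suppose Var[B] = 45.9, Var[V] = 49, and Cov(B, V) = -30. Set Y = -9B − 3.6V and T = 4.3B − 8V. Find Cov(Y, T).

By bilinearity, Cov(Y, T) = ac·Var[B] + bd·Var[V] + (ad+bc)·Cov(B, V), with a=-9, b=-3.6, c=4.3, d=-8.
ac·Var[B] = (-9)·4.3·45.9 = -1776.33
bd·Var[V] = (-3.6)·(-8)·49 = 1411.2
(ad+bc)·Cov(B, V) = (56.52)·(-30) = -1695.6
Cov(Y, T) = -1776.33 + 1411.2 + (-1695.6) = -2060.73.

Cov(Y, T) = -2060.73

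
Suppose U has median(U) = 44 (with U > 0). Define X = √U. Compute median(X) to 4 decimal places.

√U is monotone on this domain, so median(X) = √(44) ≈ 6.6332.

median(X) = 6.6332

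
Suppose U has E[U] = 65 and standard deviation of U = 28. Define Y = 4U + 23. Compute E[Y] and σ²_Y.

Y = 4U + 23 is linear with a = 4, b = 23.
E[Y] = a·E[U] + b = 4·65 + 23 = 283.
σ²_U = 28² = 784.
σ²_Y = a²·σ²_U = 4²·784 = 12544 (the additive constant 23 does not affect variance).

E[Y] = 283, σ²_Y = 12544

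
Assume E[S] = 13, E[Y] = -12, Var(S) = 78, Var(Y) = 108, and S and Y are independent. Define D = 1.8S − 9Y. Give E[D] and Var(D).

E[D] = 131.4, Var(D) = 9000.72

E[D] = 1.8·E[S] + (-9)·E[Y] = 1.8·13 + (-9)·(-12) = 131.4.
Var(D) = a²·Var(S) + b²·Var(Y) + 2ab·Cov(S, Y) with a = 1.8, b = -9.
Independence gives Cov(S, Y) = 0.
= 1.8²·78 + (-9)²·108 + 2·1.8·(-9)·0
= 252.72 + 8748 + 0 = 9000.72.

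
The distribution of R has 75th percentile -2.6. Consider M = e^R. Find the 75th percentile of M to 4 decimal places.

e^R is increasing, so P_{75}(M) = g(P_{75}(R)) ≈ 0.0743.

75th percentile of M = 0.0743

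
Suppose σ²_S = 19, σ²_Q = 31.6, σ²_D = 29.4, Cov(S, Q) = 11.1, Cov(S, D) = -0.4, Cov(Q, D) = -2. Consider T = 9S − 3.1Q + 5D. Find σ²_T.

σ²_T = 1984.296

σ²_T = a²·σ²_S + b²·σ²_Q + c²·σ²_D + 2ab·Cov(S, Q) + 2ac·Cov(S, D) + 2bc·Cov(Q, D), with a = 9, b = -3.1, c = 5.
= 1539 + 303.676 + 735 + (-619.38) + (-36) + 62
= 1984.296.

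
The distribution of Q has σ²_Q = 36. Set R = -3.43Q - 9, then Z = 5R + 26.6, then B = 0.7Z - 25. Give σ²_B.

σ²_R = (-3.43)²·36 = 423.5364.
σ²_Z = 5²·423.5364 = 10588.41.
σ²_B = 0.7²·10588.41 = 5188.3209.

σ²_B = 5188.3209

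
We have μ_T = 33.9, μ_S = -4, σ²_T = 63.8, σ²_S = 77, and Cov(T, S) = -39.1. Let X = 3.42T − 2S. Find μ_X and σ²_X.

μ_X = 3.42·μ_T + (-2)·μ_S = 3.42·33.9 + (-2)·(-4) = 123.938.
σ²_X = a²·σ²_T + b²·σ²_S + 2ab·Cov(T, S) with a = 3.42, b = -2.
= 3.42²·63.8 + (-2)²·77 + 2·3.42·(-2)·(-39.1)
= 746.23032 + 308 + 534.888 = 1589.11832.

μ_X = 123.938, σ²_X = 1589.11832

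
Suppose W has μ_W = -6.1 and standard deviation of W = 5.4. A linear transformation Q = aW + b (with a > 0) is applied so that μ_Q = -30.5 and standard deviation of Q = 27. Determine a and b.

a = 5, b = 0

standard deviation of Q = a·standard deviation of W (a > 0), so a = 27/5.4 = 5.
μ_Q = a·μ_W + b, so b = -30.5 − 5·(-6.1) = 0.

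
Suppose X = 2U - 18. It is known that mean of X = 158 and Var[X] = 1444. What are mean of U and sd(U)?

From X = 2U - 18: mean of X = a·mean of U + b, so mean of U = (mean of X − b)/a = (158 − (-18))/2 = 88.
sd(X) = √1444 = 38.
sd(X) = |a|·sd(U), so sd(U) = 38/|2| = 19.

mean of U = 88, sd(U) = 19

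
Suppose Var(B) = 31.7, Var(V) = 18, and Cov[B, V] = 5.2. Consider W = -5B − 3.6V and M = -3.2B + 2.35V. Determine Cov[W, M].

Cov[W, M] = 353.724

By bilinearity, Cov[W, M] = ac·Var(B) + bd·Var(V) + (ad+bc)·Cov[B, V], with a=-5, b=-3.6, c=-3.2, d=2.35.
ac·Var(B) = (-5)·(-3.2)·31.7 = 507.2
bd·Var(V) = (-3.6)·2.35·18 = -152.28
(ad+bc)·Cov[B, V] = (-0.23)·5.2 = -1.196
Cov[W, M] = 507.2 + (-152.28) + (-1.196) = 353.724.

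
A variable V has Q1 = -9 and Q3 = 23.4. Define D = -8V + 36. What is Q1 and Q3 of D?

Q1(D) = -151.2, Q3(D) = 108

a = -8 < 0 reverses order: Q1(D) comes from Q3(V), Q3(D) from Q1(V).
Q1(D) = (-8)·23.4 + 36 = -151.2; Q3(D) = (-8)·(-9) + 36 = 108.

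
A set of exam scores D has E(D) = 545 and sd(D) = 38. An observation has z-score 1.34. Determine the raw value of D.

D = 595.92

D = E(D) + z·sd(D) = 545 + 1.34·38 = 595.92.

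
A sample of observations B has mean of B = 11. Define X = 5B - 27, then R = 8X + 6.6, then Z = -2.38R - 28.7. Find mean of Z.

mean of X = 5·11 + (-27) = 28.
mean of R = 8·28 + 6.6 = 230.6.
mean of Z = (-2.38)·230.6 + (-28.7) = -577.528.

mean of Z = -577.528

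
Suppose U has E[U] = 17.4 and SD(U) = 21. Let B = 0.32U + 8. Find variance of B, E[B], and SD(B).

B = 0.32U + 8 is linear with a = 0.32, b = 8.
variance of U = 21² = 441.
variance of B = a²·variance of U = 0.32²·441 = 45.1584 (the additive constant 8 does not affect variance).
E[B] = a·E[U] + b = 0.32·17.4 + 8 = 13.568.
SD(B) = |a|·SD(U) = |0.32|·21 = 6.72.

variance of B = 45.1584, E[B] = 13.568, SD(B) = 6.72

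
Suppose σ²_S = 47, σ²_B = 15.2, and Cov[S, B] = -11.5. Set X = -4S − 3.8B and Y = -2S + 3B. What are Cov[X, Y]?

By bilinearity, Cov[X, Y] = ac·σ²_S + bd·σ²_B + (ad+bc)·Cov[S, B], with a=-4, b=-3.8, c=-2, d=3.
ac·σ²_S = (-4)·(-2)·47 = 376
bd·σ²_B = (-3.8)·3·15.2 = -173.28
(ad+bc)·Cov[S, B] = (-4.4)·(-11.5) = 50.6
Cov[X, Y] = 376 + (-173.28) + 50.6 = 253.32.

Cov[X, Y] = 253.32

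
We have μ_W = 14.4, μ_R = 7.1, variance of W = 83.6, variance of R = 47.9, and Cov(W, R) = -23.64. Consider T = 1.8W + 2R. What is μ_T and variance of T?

μ_T = 40.12, variance of T = 292.256

μ_T = 1.8·μ_W + 2·μ_R = 1.8·14.4 + 2·7.1 = 40.12.
variance of T = a²·variance of W + b²·variance of R + 2ab·Cov(W, R) with a = 1.8, b = 2.
= 1.8²·83.6 + 2²·47.9 + 2·1.8·2·(-23.64)
= 270.864 + 191.6 + (-170.208) = 292.256.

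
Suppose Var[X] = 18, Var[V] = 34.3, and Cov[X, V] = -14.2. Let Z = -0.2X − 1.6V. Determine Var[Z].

Var[Z] = a²·Var[X] + b²·Var[V] + 2ab·Cov[X, V] with a = -0.2, b = -1.6.
= (-0.2)²·18 + (-1.6)²·34.3 + 2·(-0.2)·(-1.6)·(-14.2)
= 0.72 + 87.808 + (-9.088) = 79.44.

Var[Z] = 79.44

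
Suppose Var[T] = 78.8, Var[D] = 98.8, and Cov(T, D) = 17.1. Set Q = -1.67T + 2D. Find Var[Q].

Var[Q] = a²·Var[T] + b²·Var[D] + 2ab·Cov(T, D) with a = -1.67, b = 2.
= (-1.67)²·78.8 + 2²·98.8 + 2·(-1.67)·2·17.1
= 219.76532 + 395.2 + (-114.228) = 500.73732.

Var[Q] = 500.73732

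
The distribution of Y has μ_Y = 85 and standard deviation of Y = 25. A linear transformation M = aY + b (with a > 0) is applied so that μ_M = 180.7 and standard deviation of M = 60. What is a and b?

a = 2.4, b = -23.3

standard deviation of M = a·standard deviation of Y (a > 0), so a = 60/25 = 2.4.
μ_M = a·μ_Y + b, so b = 180.7 − 2.4·85 = -23.3.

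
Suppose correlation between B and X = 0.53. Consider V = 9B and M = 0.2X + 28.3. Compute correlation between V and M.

Linear rescalings preserve correlation up to sign; here the slopes 9 and 0.2 have the same sign, so correlation between V and M = correlation between B and X = 0.53.

correlation between V and M = 0.53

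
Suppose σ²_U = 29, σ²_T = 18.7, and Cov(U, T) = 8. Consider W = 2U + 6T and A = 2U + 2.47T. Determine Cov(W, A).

Cov(W, A) = 528.654

By bilinearity, Cov(W, A) = ac·σ²_U + bd·σ²_T + (ad+bc)·Cov(U, T), with a=2, b=6, c=2, d=2.47.
ac·σ²_U = 2·2·29 = 116
bd·σ²_T = 6·2.47·18.7 = 277.134
(ad+bc)·Cov(U, T) = (16.94)·8 = 135.52
Cov(W, A) = 116 + 277.134 + 135.52 = 528.654.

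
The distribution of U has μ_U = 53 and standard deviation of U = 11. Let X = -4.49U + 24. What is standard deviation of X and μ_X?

X = -4.49U + 24 is linear with a = -4.49, b = 24.
standard deviation of X = |a|·standard deviation of U = |-4.49|·11 = 49.39.
μ_X = a·μ_U + b = (-4.49)·53 + 24 = -213.97.

standard deviation of X = 49.39, μ_X = -213.97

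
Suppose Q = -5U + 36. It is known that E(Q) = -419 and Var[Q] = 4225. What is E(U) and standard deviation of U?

From Q = -5U + 36: E(Q) = a·E(U) + b, so E(U) = (E(Q) − b)/a = (-419 − 36)/(-5) = 91.
standard deviation of Q = √4225 = 65.
standard deviation of Q = |a|·standard deviation of U, so standard deviation of U = 65/|-5| = 13.

E(U) = 91, standard deviation of U = 13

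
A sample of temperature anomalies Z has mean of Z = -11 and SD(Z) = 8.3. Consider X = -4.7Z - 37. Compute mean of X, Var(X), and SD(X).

X = -4.7Z - 37 is linear with a = -4.7, b = -37.
mean of X = a·mean of Z + b = (-4.7)·(-11) + (-37) = 14.7.
Var(Z) = 8.3² = 68.89.
Var(X) = a²·Var(Z) = (-4.7)²·68.89 = 1521.7801 (the additive constant -37 does not affect variance).
SD(X) = |a|·SD(Z) = |-4.7|·8.3 = 39.01.

mean of X = 14.7, Var(X) = 1521.7801, SD(X) = 39.01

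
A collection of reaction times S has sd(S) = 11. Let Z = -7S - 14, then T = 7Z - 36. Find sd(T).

sd(T) = 539

sd(Z) = |-7|·11 = 77.
sd(T) = |7|·77 = 539.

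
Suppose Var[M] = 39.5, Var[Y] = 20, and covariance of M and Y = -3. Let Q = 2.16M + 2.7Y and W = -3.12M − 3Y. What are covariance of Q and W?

covariance of Q and W = -383.4864

By bilinearity, covariance of Q and W = ac·Var[M] + bd·Var[Y] + (ad+bc)·covariance of M and Y, with a=2.16, b=2.7, c=-3.12, d=-3.
ac·Var[M] = 2.16·(-3.12)·39.5 = -266.1984
bd·Var[Y] = 2.7·(-3)·20 = -162
(ad+bc)·covariance of M and Y = (-14.904)·(-3) = 44.712
covariance of Q and W = -266.1984 + (-162) + 44.712 = -383.4864.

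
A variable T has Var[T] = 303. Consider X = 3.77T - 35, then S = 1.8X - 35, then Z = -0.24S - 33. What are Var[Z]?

Var[X] = 3.77²·303 = 4306.5087.
Var[S] = 1.8²·4306.5087 = 13953.088188.
Var[Z] = (-0.24)²·13953.088188 = 803.6978796288.

Var[Z] = 803.6978796288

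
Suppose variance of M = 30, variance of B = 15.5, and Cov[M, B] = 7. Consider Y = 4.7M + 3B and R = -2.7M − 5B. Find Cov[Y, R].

By bilinearity, Cov[Y, R] = ac·variance of M + bd·variance of B + (ad+bc)·Cov[M, B], with a=4.7, b=3, c=-2.7, d=-5.
ac·variance of M = 4.7·(-2.7)·30 = -380.7
bd·variance of B = 3·(-5)·15.5 = -232.5
(ad+bc)·Cov[M, B] = (-31.6)·7 = -221.2
Cov[Y, R] = -380.7 + (-232.5) + (-221.2) = -834.4.

Cov[Y, R] = -834.4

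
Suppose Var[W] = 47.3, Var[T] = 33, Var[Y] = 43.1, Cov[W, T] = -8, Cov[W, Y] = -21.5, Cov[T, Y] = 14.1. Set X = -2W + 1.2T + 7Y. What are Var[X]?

Var[X] = a²·Var[W] + b²·Var[T] + c²·Var[Y] + 2ab·Cov[W, T] + 2ac·Cov[W, Y] + 2bc·Cov[T, Y], with a = -2, b = 1.2, c = 7.
= 189.2 + 47.52 + 2111.9 + 38.4 + 602 + 236.88
= 3225.9.

Var[X] = 3225.9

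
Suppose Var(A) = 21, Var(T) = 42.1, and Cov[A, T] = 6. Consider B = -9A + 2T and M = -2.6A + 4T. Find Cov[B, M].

By bilinearity, Cov[B, M] = ac·Var(A) + bd·Var(T) + (ad+bc)·Cov[A, T], with a=-9, b=2, c=-2.6, d=4.
ac·Var(A) = (-9)·(-2.6)·21 = 491.4
bd·Var(T) = 2·4·42.1 = 336.8
(ad+bc)·Cov[A, T] = (-41.2)·6 = -247.2
Cov[B, M] = 491.4 + 336.8 + (-247.2) = 581.

Cov[B, M] = 581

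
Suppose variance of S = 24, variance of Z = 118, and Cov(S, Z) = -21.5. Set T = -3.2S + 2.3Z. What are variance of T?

variance of T = 1186.46

variance of T = a²·variance of S + b²·variance of Z + 2ab·Cov(S, Z) with a = -3.2, b = 2.3.
= (-3.2)²·24 + 2.3²·118 + 2·(-3.2)·2.3·(-21.5)
= 245.76 + 624.22 + 316.48 = 1186.46.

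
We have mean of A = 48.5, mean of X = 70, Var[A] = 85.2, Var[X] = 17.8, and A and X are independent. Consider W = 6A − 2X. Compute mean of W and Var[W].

mean of W = 6·mean of A + (-2)·mean of X = 6·48.5 + (-2)·70 = 151.
Var[W] = a²·Var[A] + b²·Var[X] + 2ab·Cov[A, X] with a = 6, b = -2.
Independence gives Cov[A, X] = 0.
= 6²·85.2 + (-2)²·17.8 + 2·6·(-2)·0
= 3067.2 + 71.2 + 0 = 3138.4.

mean of W = 151, Var[W] = 3138.4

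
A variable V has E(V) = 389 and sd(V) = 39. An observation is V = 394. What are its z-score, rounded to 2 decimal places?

z = 0.13

z = (V − E(V)) / sd(V) = (394 − 389) / 39 ≈ 0.13.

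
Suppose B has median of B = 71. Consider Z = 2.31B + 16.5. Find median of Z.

median of Z = 180.51

A linear map preserves order up to sign, so median of Z = a·median of B + b = 2.31·71 + 16.5 = 180.51.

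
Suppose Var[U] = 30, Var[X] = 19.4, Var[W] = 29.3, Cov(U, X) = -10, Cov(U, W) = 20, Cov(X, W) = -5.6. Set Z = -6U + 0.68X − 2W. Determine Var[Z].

Var[Z] = a²·Var[U] + b²·Var[X] + c²·Var[W] + 2ab·Cov(U, X) + 2ac·Cov(U, W) + 2bc·Cov(X, W), with a = -6, b = 0.68, c = -2.
= 1080 + 8.97056 + 117.2 + 81.6 + 480 + 15.232
= 1783.00256.

Var[Z] = 1783.00256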